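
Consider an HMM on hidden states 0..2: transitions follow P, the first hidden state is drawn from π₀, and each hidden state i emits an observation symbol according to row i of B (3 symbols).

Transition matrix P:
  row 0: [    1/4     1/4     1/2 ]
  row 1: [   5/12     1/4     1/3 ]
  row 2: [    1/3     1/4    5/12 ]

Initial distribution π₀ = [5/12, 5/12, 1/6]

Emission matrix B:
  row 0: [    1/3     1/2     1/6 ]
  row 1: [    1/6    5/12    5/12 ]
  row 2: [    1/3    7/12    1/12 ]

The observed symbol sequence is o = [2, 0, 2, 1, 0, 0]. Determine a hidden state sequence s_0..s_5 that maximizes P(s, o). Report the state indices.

path = [1, 0, 1, 0, 2, 2]

t=0: δ = [6.944e-02, 1.736e-01, 1.389e-02]  (obs o_0=2)
t=1: δ = [2.411e-02, 7.234e-03, 1.929e-02]  ψ = [1, 1, 1]  (obs o_1=0)
t=2: δ = [1.072e-03, 2.512e-03, 1.005e-03]  ψ = [2, 0, 0]  (obs o_2=2)
t=3: δ = [5.233e-04, 2.616e-04, 4.884e-04]  ψ = [1, 1, 1]  (obs o_3=1)
t=4: δ = [5.427e-05, 2.180e-05, 8.721e-05]  ψ = [2, 0, 0]  (obs o_4=0)
t=5: δ = [9.690e-06, 3.634e-06, 1.211e-05]  ψ = [2, 2, 2]  (obs o_5=0)
backtrack: best end state = 2; path = [1, 0, 1, 0, 2, 2]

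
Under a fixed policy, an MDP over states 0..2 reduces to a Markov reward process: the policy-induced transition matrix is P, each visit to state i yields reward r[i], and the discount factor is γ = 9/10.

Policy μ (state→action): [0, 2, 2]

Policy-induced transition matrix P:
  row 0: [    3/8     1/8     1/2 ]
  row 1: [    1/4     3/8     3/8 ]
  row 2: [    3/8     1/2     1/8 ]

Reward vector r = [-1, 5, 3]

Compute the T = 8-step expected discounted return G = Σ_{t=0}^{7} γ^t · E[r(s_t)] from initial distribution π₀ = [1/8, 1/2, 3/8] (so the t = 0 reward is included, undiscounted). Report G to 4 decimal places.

G = 14.6628

t=0: π = [0.1250, 0.5000, 0.3750], E[r] = 3.5000, γ^t·E[r] = 3.500000, running G = 3.500000
t=1: π = [0.3125, 0.3906, 0.2969], E[r] = 2.5313, γ^t·E[r] = 2.278125, running G = 5.778125
t=2: π = [0.3262, 0.3340, 0.3398], E[r] = 2.3633, γ^t·E[r] = 1.914258, running G = 7.692383
t=3: π = [0.3333, 0.3359, 0.3308], E[r] = 2.3389, γ^t·E[r] = 1.705034, running G = 9.397417
t=4: π = [0.3330, 0.3330, 0.3340], E[r] = 2.3340, γ^t·E[r] = 1.531367, running G = 10.928784
t=5: π = [0.3334, 0.3335, 0.3331], E[r] = 2.3335, γ^t·E[r] = 1.377911, running G = 12.306695
t=6: π = [0.3333, 0.3333, 0.3334], E[r] = 2.3333, γ^t·E[r] = 1.240035, running G = 13.546730
t=7: π = [0.3333, 0.3333, 0.3333], E[r] = 2.3333, γ^t·E[r] = 1.116029, running G = 14.662759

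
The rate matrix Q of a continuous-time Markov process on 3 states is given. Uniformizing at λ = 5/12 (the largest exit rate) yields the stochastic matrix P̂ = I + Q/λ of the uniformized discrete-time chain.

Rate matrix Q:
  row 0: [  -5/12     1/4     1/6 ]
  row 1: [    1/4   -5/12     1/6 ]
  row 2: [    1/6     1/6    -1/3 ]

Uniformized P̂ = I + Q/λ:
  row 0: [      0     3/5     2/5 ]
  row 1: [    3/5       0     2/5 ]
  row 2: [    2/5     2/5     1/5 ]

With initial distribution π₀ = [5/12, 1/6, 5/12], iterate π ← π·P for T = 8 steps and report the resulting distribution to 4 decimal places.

t=0: π = [0.4167, 0.1667, 0.4167]
t=1: π = [0.2667, 0.4167, 0.3167]
t=2: π = [0.3767, 0.2867, 0.3367]
t=3: π = [0.3067, 0.3607, 0.3327]
t=4: π = [0.3495, 0.3171, 0.3335]
t=5: π = [0.3236, 0.3431, 0.3333]
t=6: π = [0.3392, 0.3275, 0.3333]
t=7: π = [0.3298, 0.3368, 0.3333]
t=8: π = [0.3354, 0.3312, 0.3333]

π = [0.3354, 0.3312, 0.3333]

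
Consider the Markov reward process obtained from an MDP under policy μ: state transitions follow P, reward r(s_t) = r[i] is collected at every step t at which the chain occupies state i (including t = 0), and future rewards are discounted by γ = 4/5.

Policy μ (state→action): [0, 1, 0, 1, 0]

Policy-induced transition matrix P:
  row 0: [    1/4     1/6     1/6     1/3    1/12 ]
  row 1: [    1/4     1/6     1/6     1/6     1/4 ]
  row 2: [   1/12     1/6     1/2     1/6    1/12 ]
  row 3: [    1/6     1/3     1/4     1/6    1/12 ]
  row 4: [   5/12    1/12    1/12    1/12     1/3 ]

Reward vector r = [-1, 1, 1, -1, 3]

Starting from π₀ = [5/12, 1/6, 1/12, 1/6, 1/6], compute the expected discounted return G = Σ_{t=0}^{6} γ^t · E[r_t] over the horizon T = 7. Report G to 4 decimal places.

t=0: π = [0.4167, 0.1667, 0.0833, 0.1667, 0.1667], E[r] = 0.1667, γ^t·E[r] = 0.166667, running G = 0.166667
t=1: π = [0.2500, 0.1806, 0.1944, 0.2222, 0.1528], E[r] = 0.3611, γ^t·E[r] = 0.288889, running G = 0.455556
t=2: π = [0.2245, 0.1910, 0.2373, 0.1956, 0.1516], E[r] = 0.4630, γ^t·E[r] = 0.296296, running G = 0.751852
t=3: π = [0.2194, 0.1866, 0.2494, 0.1915, 0.1531], E[r] = 0.4844, γ^t·E[r] = 0.248000, running G = 0.999852
t=4: π = [0.2180, 0.1858, 0.2530, 0.1905, 0.1527], E[r] = 0.4885, γ^t·E[r] = 0.200079, running G = 1.199931
t=5: π = [0.2174, 0.1857, 0.2542, 0.1903, 0.1525], E[r] = 0.4896, γ^t·E[r] = 0.160431, running G = 1.360361
t=6: π = [0.2172, 0.1857, 0.2545, 0.1902, 0.1524], E[r] = 0.4900, γ^t·E[r] = 0.128454, running G = 1.488816

G = 1.4888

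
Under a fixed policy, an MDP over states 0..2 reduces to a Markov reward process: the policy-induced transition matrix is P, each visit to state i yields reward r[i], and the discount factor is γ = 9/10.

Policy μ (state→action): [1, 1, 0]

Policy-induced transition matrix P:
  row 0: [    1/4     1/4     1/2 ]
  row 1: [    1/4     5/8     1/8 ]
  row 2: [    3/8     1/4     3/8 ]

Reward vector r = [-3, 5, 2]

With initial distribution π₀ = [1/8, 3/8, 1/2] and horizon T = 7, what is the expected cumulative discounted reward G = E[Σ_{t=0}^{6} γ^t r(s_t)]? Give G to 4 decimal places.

t=0: π = [0.1250, 0.3750, 0.5000], E[r] = 2.5000, γ^t·E[r] = 2.500000, running G = 2.500000
t=1: π = [0.3125, 0.3906, 0.2969], E[r] = 1.6094, γ^t·E[r] = 1.448438, running G = 3.948438
t=2: π = [0.2871, 0.3965, 0.3164], E[r] = 1.7539, γ^t·E[r] = 1.420664, running G = 5.369102
t=3: π = [0.2896, 0.3987, 0.3118], E[r] = 1.7483, γ^t·E[r] = 1.274504, running G = 6.643606
t=4: π = [0.2890, 0.3995, 0.3115], E[r] = 1.7537, γ^t·E[r] = 1.150578, running G = 7.794183
t=5: π = [0.2889, 0.3998, 0.3112], E[r] = 1.7547, γ^t·E[r] = 1.036157, running G = 8.830341
t=6: π = [0.2889, 0.3999, 0.3112], E[r] = 1.7553, γ^t·E[r] = 0.932819, running G = 9.763160

G = 9.7632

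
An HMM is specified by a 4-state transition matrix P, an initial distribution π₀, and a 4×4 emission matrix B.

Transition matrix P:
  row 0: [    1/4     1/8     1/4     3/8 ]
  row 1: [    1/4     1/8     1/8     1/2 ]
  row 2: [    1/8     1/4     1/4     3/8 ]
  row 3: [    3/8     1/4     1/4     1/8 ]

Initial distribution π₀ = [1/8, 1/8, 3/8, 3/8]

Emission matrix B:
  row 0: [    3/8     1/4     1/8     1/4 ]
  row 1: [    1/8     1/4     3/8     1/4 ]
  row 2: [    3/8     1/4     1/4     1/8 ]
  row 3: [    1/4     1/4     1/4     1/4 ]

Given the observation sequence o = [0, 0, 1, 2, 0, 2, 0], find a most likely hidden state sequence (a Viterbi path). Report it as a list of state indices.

t=0: δ = [4.688e-02, 1.562e-02, 1.406e-01, 9.375e-02]  (obs o_0=0)
t=1: δ = [1.318e-02, 4.395e-03, 1.318e-02, 1.318e-02]  ψ = [3, 2, 2, 2]  (obs o_1=0)
t=2: δ = [1.236e-03, 8.240e-04, 8.240e-04, 1.236e-03]  ψ = [3, 2, 0, 0]  (obs o_2=1)
t=3: δ = [5.794e-05, 1.159e-04, 7.725e-05, 1.159e-04]  ψ = [3, 3, 0, 0]  (obs o_3=2)
t=4: δ = [1.629e-05, 3.621e-06, 1.086e-05, 1.448e-05]  ψ = [3, 3, 3, 1]  (obs o_4=0)
t=5: δ = [6.789e-07, 1.358e-06, 1.018e-06, 1.528e-06]  ψ = [3, 3, 0, 0]  (obs o_5=2)
t=6: δ = [2.148e-07, 4.774e-08, 1.432e-07, 1.697e-07]  ψ = [3, 3, 3, 1]  (obs o_6=0)
backtrack: best end state = 0; path = [2, 3, 0, 3, 0, 3, 0]

path = [2, 3, 0, 3, 0, 3, 0]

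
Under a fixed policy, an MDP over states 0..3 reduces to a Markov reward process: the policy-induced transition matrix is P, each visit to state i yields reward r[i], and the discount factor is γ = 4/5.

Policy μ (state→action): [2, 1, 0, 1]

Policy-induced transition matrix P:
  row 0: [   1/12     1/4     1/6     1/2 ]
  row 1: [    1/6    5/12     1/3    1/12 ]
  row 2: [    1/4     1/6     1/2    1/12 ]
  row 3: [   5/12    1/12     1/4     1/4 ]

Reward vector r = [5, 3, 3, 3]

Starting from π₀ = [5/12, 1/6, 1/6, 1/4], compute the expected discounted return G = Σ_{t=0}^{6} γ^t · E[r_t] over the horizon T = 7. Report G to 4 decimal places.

G = 14.0287

t=0: π = [0.4167, 0.1667, 0.1667, 0.2500], E[r] = 3.8333, γ^t·E[r] = 3.833333, running G = 3.833333
t=1: π = [0.2083, 0.2222, 0.2708, 0.2986], E[r] = 3.4167, γ^t·E[r] = 2.733333, running G = 6.566667
t=2: π = [0.2465, 0.2147, 0.3189, 0.2199], E[r] = 3.4931, γ^t·E[r] = 2.235556, running G = 8.802222
t=3: π = [0.2277, 0.2226, 0.3271, 0.2227], E[r] = 3.4553, γ^t·E[r] = 1.769136, running G = 10.571358
t=4: π = [0.2306, 0.2227, 0.3313, 0.2153], E[r] = 3.4613, γ^t·E[r] = 1.417728, running G = 11.989086
t=5: π = [0.2289, 0.2236, 0.3322, 0.2153], E[r] = 3.4578, γ^t·E[r] = 1.133044, running G = 13.122130
t=6: π = [0.2291, 0.2237, 0.3326, 0.2146], E[r] = 3.4582, γ^t·E[r] = 0.906548, running G = 14.028678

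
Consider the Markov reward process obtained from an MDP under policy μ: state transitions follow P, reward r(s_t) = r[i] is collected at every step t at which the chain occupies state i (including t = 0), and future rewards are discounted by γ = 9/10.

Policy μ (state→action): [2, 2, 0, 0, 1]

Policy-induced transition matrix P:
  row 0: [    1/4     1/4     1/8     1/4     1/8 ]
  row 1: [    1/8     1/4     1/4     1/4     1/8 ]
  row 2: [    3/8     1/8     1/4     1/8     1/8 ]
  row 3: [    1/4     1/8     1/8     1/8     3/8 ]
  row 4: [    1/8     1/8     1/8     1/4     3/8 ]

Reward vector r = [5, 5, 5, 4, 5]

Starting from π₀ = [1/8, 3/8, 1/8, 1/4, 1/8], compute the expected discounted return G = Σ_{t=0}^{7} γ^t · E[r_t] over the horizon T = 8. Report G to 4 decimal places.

t=0: π = [0.1250, 0.3750, 0.1250, 0.2500, 0.1250], E[r] = 4.7500, γ^t·E[r] = 4.750000, running G = 4.750000
t=1: π = [0.2031, 0.1875, 0.1875, 0.2031, 0.2188], E[r] = 4.7969, γ^t·E[r] = 4.317188, running G = 9.067188
t=2: π = [0.2227, 0.1738, 0.1719, 0.2012, 0.2305], E[r] = 4.7988, γ^t·E[r] = 3.887051, running G = 12.954238
t=3: π = [0.2209, 0.1746, 0.1682, 0.2034, 0.2329], E[r] = 4.7966, γ^t·E[r] = 3.496744, running G = 16.450982
t=4: π = [0.2201, 0.1744, 0.1678, 0.2036, 0.2341], E[r] = 4.7964, γ^t·E[r] = 3.146949, running G = 19.597932
t=5: π = [0.2199, 0.1743, 0.1678, 0.2036, 0.2344], E[r] = 4.7964, γ^t·E[r] = 2.832241, running G = 22.430172
t=6: π = [0.2199, 0.1743, 0.1678, 0.2036, 0.2345], E[r] = 4.7964, γ^t·E[r] = 2.549014, running G = 24.979187
t=7: π = [0.2199, 0.1743, 0.1678, 0.2036, 0.2345], E[r] = 4.7964, γ^t·E[r] = 2.294112, running G = 27.273299

G = 27.2733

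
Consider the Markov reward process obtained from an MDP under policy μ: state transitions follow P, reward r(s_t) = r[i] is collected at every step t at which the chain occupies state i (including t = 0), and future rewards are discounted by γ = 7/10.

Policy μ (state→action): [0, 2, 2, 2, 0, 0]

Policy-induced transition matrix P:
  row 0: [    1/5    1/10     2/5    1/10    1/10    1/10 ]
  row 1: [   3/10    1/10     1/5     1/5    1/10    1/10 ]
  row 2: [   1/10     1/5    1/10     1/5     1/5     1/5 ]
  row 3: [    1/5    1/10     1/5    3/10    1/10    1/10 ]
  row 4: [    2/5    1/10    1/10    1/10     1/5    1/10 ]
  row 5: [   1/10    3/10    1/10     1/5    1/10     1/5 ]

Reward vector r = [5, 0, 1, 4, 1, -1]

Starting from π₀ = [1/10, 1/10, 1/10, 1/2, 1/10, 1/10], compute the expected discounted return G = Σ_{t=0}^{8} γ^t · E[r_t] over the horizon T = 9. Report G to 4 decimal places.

t=0: π = [0.1000, 0.1000, 0.1000, 0.5000, 0.1000, 0.1000], E[r] = 2.6000, γ^t·E[r] = 2.600000, running G = 2.600000
t=1: π = [0.2100, 0.1300, 0.1900, 0.2300, 0.1200, 0.1200], E[r] = 2.1600, γ^t·E[r] = 1.512000, running G = 4.112000
t=2: π = [0.2060, 0.1430, 0.1990, 0.1900, 0.1310, 0.1310], E[r] = 1.9890, γ^t·E[r] = 0.974610, running G = 5.086610
t=3: π = [0.2075, 0.1461, 0.1951, 0.1853, 0.1330, 0.1330], E[r] = 1.9738, γ^t·E[r] = 0.677013, running G = 5.763623
t=4: π = [0.2084, 0.1461, 0.1954, 0.1845, 0.1328, 0.1328], E[r] = 1.9753, γ^t·E[r] = 0.474272, running G = 6.237895
t=5: π = [0.2084, 0.1461, 0.1956, 0.1843, 0.1328, 0.1328], E[r] = 1.9747, γ^t·E[r] = 0.331880, running G = 6.569775
t=6: π = [0.2083, 0.1461, 0.1955, 0.1843, 0.1328, 0.1328], E[r] = 1.9745, γ^t·E[r] = 0.232296, running G = 6.802071
t=7: π = [0.2083, 0.1461, 0.1955, 0.1843, 0.1328, 0.1328], E[r] = 1.9745, γ^t·E[r] = 0.162609, running G = 6.964680
t=8: π = [0.2083, 0.1461, 0.1955, 0.1843, 0.1328, 0.1328], E[r] = 1.9745, γ^t·E[r] = 0.113826, running G = 7.078506

G = 7.0785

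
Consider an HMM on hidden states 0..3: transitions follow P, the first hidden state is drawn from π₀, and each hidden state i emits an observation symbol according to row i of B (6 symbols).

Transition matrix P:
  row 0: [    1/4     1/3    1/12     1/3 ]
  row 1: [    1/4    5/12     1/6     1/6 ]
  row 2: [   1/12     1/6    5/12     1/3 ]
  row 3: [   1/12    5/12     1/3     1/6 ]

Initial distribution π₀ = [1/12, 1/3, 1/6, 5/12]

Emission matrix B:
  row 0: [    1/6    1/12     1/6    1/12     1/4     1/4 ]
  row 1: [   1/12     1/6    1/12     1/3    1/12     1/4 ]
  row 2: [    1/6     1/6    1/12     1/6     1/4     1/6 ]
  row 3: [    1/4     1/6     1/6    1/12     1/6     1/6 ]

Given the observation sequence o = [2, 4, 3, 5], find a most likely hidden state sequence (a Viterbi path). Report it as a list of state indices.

path = [3, 1, 1, 1]

t=0: δ = [1.389e-02, 2.778e-02, 1.389e-02, 6.944e-02]  (obs o_0=2)
t=1: δ = [1.736e-03, 2.411e-03, 5.787e-03, 1.929e-03]  ψ = [1, 3, 3, 3]  (obs o_1=4)
t=2: δ = [5.023e-05, 3.349e-04, 4.019e-04, 1.608e-04]  ψ = [1, 1, 2, 2]  (obs o_2=3)
t=3: δ = [2.093e-05, 3.489e-05, 2.791e-05, 2.233e-05]  ψ = [1, 1, 2, 2]  (obs o_3=5)
backtrack: best end state = 1; path = [3, 1, 1, 1]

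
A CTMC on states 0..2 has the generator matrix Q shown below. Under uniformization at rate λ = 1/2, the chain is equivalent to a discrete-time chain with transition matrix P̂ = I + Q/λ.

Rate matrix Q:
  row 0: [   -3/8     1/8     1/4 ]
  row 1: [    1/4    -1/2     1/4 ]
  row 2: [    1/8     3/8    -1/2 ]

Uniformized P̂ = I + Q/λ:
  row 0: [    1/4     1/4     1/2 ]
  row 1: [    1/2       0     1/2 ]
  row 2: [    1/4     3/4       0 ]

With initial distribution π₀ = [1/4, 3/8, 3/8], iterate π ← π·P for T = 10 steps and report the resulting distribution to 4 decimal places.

t=0: π = [0.2500, 0.3750, 0.3750]
t=1: π = [0.3438, 0.3438, 0.3125]
t=2: π = [0.3359, 0.3203, 0.3438]
t=3: π = [0.3301, 0.3418, 0.3281]
t=4: π = [0.3354, 0.3286, 0.3359]
t=5: π = [0.3322, 0.3358, 0.3320]
t=6: π = [0.3340, 0.3321, 0.3340]
t=7: π = [0.3330, 0.3340, 0.3330]
t=8: π = [0.3335, 0.3330, 0.3335]
t=9: π = [0.3333, 0.3335, 0.3333]
t=10: π = [0.3334, 0.3333, 0.3334]

π = [0.3334, 0.3333, 0.3334]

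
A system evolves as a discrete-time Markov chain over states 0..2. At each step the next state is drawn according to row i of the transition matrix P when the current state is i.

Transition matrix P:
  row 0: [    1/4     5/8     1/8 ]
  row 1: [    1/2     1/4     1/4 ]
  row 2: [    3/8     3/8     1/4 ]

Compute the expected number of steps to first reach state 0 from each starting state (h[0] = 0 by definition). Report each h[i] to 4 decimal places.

First-step conditioning: h[0] = 0; for i ≠ 0, h[i] = 1 + Σ_k P[i][k]·h[k].
  h[1] = 1 + 1/4·h[1] + 1/4·h[2]
  h[2] = 1 + 3/8·h[1] + 1/4·h[2]
Solving the 2×2 linear system over states ≠ 0 gives exactly h = [0, 32/15, 12/5] (h[0] = 0 is the target).

h = [0.0000, 2.1333, 2.4000]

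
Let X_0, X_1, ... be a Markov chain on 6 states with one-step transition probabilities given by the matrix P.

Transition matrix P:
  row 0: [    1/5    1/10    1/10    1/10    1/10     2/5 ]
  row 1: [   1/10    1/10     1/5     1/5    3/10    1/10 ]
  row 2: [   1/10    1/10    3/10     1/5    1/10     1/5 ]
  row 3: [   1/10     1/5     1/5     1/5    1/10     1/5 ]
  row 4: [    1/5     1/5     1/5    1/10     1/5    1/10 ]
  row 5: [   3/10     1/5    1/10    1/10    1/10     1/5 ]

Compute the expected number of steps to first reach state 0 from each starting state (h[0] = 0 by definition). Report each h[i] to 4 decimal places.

h = [0.0000, 6.7464, 6.7313, 6.7328, 6.1343, 5.3864]

First-step conditioning: h[0] = 0; for i ≠ 0, h[i] = 1 + Σ_k P[i][k]·h[k].
  h[1] = 1 + 1/10·h[1] + 1/5·h[2] + 1/5·h[3] + 3/10·h[4] + 1/10·h[5]
  h[2] = 1 + 1/10·h[1] + 3/10·h[2] + 1/5·h[3] + 1/10·h[4] + 1/5·h[5]
  h[3] = 1 + 1/5·h[1] + 1/5·h[2] + 1/5·h[3] + 1/10·h[4] + 1/5·h[5]
  h[4] = 1 + 1/5·h[1] + 1/5·h[2] + 1/10·h[3] + 1/5·h[4] + 1/10·h[5]
  h[5] = 1 + 1/5·h[1] + 1/10·h[2] + 1/10·h[3] + 1/10·h[4] + 1/5·h[5]
Solving the 5×5 linear system over states ≠ 0 gives exactly h = [0, 8939/1325, 8919/1325, 8921/1325, 8128/1325, 7137/1325] (h[0] = 0 is the target).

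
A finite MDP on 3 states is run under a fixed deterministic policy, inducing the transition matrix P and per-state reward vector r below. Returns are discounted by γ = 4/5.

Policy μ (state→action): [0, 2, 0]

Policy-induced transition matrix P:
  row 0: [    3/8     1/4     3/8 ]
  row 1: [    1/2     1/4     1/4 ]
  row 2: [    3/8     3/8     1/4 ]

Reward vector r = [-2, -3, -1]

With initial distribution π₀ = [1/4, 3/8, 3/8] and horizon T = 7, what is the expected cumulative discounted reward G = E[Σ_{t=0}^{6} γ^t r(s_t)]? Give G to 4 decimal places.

G = -7.8834

t=0: π = [0.2500, 0.3750, 0.3750], E[r] = -2.0000, γ^t·E[r] = -2.000000, running G = -2.000000
t=1: π = [0.4219, 0.2969, 0.2813], E[r] = -2.0156, γ^t·E[r] = -1.612500, running G = -3.612500
t=2: π = [0.4121, 0.2852, 0.3027], E[r] = -1.9824, γ^t·E[r] = -1.268750, running G = -4.881250
t=3: π = [0.4106, 0.2878, 0.3015], E[r] = -1.9863, γ^t·E[r] = -1.017000, running G = -5.898250
t=4: π = [0.4110, 0.2877, 0.3013], E[r] = -1.9864, γ^t·E[r] = -0.813613, running G = -6.711863
t=5: π = [0.4110, 0.2877, 0.3014], E[r] = -1.9863, γ^t·E[r] = -0.650869, running G = -7.362731
t=6: π = [0.4110, 0.2877, 0.3014], E[r] = -1.9863, γ^t·E[r] = -0.520697, running G = -7.883428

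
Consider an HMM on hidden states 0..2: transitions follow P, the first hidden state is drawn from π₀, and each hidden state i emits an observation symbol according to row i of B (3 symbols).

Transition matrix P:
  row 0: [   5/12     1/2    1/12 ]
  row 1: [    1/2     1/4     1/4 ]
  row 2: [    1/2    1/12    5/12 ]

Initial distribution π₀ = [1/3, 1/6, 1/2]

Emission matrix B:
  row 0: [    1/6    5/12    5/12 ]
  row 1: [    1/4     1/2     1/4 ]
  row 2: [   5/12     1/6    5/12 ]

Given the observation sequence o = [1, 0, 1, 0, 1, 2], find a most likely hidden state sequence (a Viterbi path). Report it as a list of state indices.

path = [0, 1, 0, 1, 0, 0]

t=0: δ = [1.389e-01, 8.333e-02, 8.333e-02]  (obs o_0=1)
t=1: δ = [9.645e-03, 1.736e-02, 1.447e-02]  ψ = [0, 0, 2]  (obs o_1=0)
t=2: δ = [3.617e-03, 2.411e-03, 1.005e-03]  ψ = [1, 0, 2]  (obs o_2=1)
t=3: δ = [2.512e-04, 4.521e-04, 2.512e-04]  ψ = [0, 0, 1]  (obs o_3=0)
t=4: δ = [9.419e-05, 6.279e-05, 1.884e-05]  ψ = [1, 0, 1]  (obs o_4=1)
t=5: δ = [1.635e-05, 1.177e-05, 6.541e-06]  ψ = [0, 0, 1]  (obs o_5=2)
backtrack: best end state = 0; path = [0, 1, 0, 1, 0, 0]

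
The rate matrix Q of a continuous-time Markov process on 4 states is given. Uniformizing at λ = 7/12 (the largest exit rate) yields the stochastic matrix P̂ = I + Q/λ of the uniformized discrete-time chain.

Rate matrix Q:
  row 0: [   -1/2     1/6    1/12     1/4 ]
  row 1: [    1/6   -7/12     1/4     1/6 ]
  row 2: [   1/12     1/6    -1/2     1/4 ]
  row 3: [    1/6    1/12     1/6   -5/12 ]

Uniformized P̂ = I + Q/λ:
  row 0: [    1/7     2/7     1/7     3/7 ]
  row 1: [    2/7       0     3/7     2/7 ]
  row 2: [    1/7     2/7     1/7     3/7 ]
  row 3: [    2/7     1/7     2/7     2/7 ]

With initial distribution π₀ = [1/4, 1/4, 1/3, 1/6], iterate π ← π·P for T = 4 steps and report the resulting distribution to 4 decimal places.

π = [0.2197, 0.1824, 0.2461, 0.3517]

t=0: π = [0.2500, 0.2500, 0.3333, 0.1667]
t=1: π = [0.2024, 0.1905, 0.2381, 0.3690]
t=2: π = [0.2228, 0.1786, 0.2500, 0.3486]
t=3: π = [0.2182, 0.1849, 0.2437, 0.3533]
t=4: π = [0.2197, 0.1824, 0.2461, 0.3517]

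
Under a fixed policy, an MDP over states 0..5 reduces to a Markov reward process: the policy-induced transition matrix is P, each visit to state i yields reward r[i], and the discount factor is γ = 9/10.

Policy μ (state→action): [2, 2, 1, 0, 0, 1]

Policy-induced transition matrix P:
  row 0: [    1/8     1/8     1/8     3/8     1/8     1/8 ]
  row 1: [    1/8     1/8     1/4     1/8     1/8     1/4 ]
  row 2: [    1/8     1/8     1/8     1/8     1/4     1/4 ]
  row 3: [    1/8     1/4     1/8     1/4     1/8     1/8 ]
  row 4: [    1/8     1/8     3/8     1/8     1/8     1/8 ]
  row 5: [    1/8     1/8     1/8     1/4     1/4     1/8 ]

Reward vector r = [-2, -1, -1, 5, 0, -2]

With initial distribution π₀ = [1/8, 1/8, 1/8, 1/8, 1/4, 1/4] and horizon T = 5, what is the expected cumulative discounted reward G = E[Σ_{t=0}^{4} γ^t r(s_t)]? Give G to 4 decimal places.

t=0: π = [0.1250, 0.1250, 0.1250, 0.1250, 0.2500, 0.2500], E[r] = -0.3750, γ^t·E[r] = -0.375000, running G = -0.375000
t=1: π = [0.1250, 0.1406, 0.2031, 0.2031, 0.1719, 0.1563], E[r] = 0.1094, γ^t·E[r] = 0.098438, running G = -0.276563
t=2: π = [0.1250, 0.1504, 0.1855, 0.2012, 0.1699, 0.1680], E[r] = 0.0840, γ^t·E[r] = 0.068027, running G = -0.208535
t=3: π = [0.1250, 0.1501, 0.1863, 0.2024, 0.1692, 0.1670], E[r] = 0.0916, γ^t·E[r] = 0.066742, running G = -0.141793
t=4: π = [0.1250, 0.1503, 0.1861, 0.2024, 0.1692, 0.1671], E[r] = 0.0916, γ^t·E[r] = 0.060128, running G = -0.081665

G = -0.0817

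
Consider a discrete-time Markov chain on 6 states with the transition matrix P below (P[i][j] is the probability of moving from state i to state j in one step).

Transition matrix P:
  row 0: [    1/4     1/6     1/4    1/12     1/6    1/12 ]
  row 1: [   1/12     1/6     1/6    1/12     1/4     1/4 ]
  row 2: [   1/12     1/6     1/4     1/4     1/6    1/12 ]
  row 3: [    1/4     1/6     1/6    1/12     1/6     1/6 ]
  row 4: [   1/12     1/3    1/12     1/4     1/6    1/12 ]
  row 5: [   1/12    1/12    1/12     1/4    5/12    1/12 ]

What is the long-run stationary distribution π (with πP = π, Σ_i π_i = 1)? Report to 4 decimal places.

Balance equations π_j = Σ_i π_i·P[i][j]:
  π_0 = 1/4·π_0 + 1/12·π_1 + 1/12·π_2 + 1/4·π_3 + 1/12·π_4 + 1/12·π_5
  π_1 = 1/6·π_0 + 1/6·π_1 + 1/6·π_2 + 1/6·π_3 + 1/3·π_4 + 1/12·π_5
  π_2 = 1/4·π_0 + 1/6·π_1 + 1/4·π_2 + 1/6·π_3 + 1/12·π_4 + 1/12·π_5
  π_3 = 1/12·π_0 + 1/12·π_1 + 1/4·π_2 + 1/12·π_3 + 1/4·π_4 + 1/4·π_5
  π_4 = 1/6·π_0 + 1/4·π_1 + 1/6·π_2 + 1/6·π_3 + 1/6·π_4 + 5/12·π_5
  normalize: π_0 + π_1 + π_2 + π_3 + π_4 + π_5 = 1
Solving the linear system gives exactly π = [2749/20582, 1973/10291, 1674/10291, 1727/10291, 13273/61746, 3991/30873].

π = [0.1336, 0.1917, 0.1627, 0.1678, 0.2150, 0.1293]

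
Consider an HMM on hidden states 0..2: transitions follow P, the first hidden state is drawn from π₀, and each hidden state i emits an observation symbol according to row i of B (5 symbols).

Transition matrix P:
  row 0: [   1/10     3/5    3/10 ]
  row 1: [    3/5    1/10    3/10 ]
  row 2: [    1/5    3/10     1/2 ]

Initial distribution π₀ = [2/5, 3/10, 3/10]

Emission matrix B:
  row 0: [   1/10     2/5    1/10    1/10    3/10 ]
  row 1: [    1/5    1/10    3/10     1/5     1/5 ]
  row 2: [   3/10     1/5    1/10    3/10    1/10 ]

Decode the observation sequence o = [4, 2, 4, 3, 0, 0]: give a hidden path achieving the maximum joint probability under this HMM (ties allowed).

path = [0, 1, 0, 2, 2, 2]

t=0: δ = [1.200e-01, 6.000e-02, 3.000e-02]  (obs o_0=4)
t=1: δ = [3.600e-03, 2.160e-02, 3.600e-03]  ψ = [1, 0, 0]  (obs o_1=2)
t=2: δ = [3.888e-03, 4.320e-04, 6.480e-04]  ψ = [1, 0, 1]  (obs o_2=4)
t=3: δ = [3.888e-05, 4.666e-04, 3.499e-04]  ψ = [0, 0, 0]  (obs o_3=3)
t=4: δ = [2.799e-05, 2.100e-05, 5.249e-05]  ψ = [1, 2, 2]  (obs o_4=0)
t=5: δ = [1.260e-06, 3.359e-06, 7.873e-06]  ψ = [1, 0, 2]  (obs o_5=0)
backtrack: best end state = 2; path = [0, 1, 0, 2, 2, 2]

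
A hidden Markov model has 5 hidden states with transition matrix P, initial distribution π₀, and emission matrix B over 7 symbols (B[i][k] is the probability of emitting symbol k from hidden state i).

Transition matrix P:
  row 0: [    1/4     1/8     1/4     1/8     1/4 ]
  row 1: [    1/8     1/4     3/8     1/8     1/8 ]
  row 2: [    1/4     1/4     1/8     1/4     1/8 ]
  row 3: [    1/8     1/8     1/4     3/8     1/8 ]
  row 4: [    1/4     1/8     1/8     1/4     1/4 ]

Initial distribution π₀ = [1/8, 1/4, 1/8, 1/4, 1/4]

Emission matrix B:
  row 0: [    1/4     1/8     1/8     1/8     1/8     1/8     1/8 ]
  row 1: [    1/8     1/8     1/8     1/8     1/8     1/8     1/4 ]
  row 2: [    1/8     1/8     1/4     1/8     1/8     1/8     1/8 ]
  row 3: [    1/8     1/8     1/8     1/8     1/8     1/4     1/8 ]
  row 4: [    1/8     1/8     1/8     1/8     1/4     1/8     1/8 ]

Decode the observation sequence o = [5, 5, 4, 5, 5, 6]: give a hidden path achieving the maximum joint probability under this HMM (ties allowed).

t=0: δ = [1.562e-02, 3.125e-02, 1.562e-02, 6.250e-02, 3.125e-02]  (obs o_0=5)
t=1: δ = [9.766e-04, 9.766e-04, 1.953e-03, 5.859e-03, 9.766e-04]  ψ = [3, 1, 3, 3, 3]  (obs o_1=5)
t=2: δ = [9.155e-05, 9.155e-05, 1.831e-04, 2.747e-04, 1.831e-04]  ψ = [3, 3, 3, 3, 3]  (obs o_2=4)
t=3: δ = [5.722e-06, 5.722e-06, 8.583e-06, 2.575e-05, 5.722e-06]  ψ = [2, 2, 3, 3, 4]  (obs o_3=5)
t=4: δ = [4.023e-07, 4.023e-07, 8.047e-07, 2.414e-06, 4.023e-07]  ψ = [3, 3, 3, 3, 3]  (obs o_4=5)
t=5: δ = [3.772e-08, 7.544e-08, 7.544e-08, 1.132e-07, 3.772e-08]  ψ = [3, 3, 3, 3, 3]  (obs o_5=6)
backtrack: best end state = 3; path = [3, 3, 3, 3, 3, 3]

path = [3, 3, 3, 3, 3, 3]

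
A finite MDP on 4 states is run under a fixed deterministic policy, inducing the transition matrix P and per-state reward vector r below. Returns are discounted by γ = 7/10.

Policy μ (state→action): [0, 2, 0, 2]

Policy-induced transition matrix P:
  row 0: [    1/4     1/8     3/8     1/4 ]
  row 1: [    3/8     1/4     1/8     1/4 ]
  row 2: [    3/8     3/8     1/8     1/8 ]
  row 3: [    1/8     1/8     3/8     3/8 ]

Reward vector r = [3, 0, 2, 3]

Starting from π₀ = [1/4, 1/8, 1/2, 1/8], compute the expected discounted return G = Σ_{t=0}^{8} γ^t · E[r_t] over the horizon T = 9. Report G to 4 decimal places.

t=0: π = [0.2500, 0.1250, 0.5000, 0.1250], E[r] = 2.1250, γ^t·E[r] = 2.125000, running G = 2.125000
t=1: π = [0.3125, 0.2656, 0.2188, 0.2031], E[r] = 1.9844, γ^t·E[r] = 1.389063, running G = 3.514063
t=2: π = [0.2852, 0.2129, 0.2539, 0.2480], E[r] = 2.1074, γ^t·E[r] = 1.032637, running G = 4.546699
t=3: π = [0.2773, 0.2151, 0.2583, 0.2493], E[r] = 2.0964, γ^t·E[r] = 0.719077, running G = 5.265777
t=4: π = [0.2780, 0.2165, 0.2567, 0.2489], E[r] = 2.0940, γ^t·E[r] = 0.502761, running G = 5.768537
t=5: π = [0.2780, 0.2162, 0.2567, 0.2490], E[r] = 2.0946, γ^t·E[r] = 0.352042, running G = 6.120579
t=6: π = [0.2780, 0.2162, 0.2568, 0.2490], E[r] = 2.0946, γ^t·E[r] = 0.246429, running G = 6.367008
t=7: π = [0.2780, 0.2162, 0.2568, 0.2490], E[r] = 2.0946, γ^t·E[r] = 0.172499, running G = 6.539507
t=8: π = [0.2780, 0.2162, 0.2568, 0.2490], E[r] = 2.0946, γ^t·E[r] = 0.120749, running G = 6.660256

G = 6.6603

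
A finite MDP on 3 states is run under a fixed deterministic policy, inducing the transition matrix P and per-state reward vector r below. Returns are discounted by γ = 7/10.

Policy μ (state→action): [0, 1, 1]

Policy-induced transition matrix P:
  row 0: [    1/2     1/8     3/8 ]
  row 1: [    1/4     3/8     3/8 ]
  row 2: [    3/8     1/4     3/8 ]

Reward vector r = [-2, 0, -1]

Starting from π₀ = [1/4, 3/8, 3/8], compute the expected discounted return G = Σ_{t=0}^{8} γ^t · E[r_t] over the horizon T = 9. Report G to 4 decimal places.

t=0: π = [0.2500, 0.3750, 0.3750], E[r] = -0.8750, γ^t·E[r] = -0.875000, running G = -0.875000
t=1: π = [0.3594, 0.2656, 0.3750], E[r] = -1.0938, γ^t·E[r] = -0.765625, running G = -1.640625
t=2: π = [0.3867, 0.2383, 0.3750], E[r] = -1.1484, γ^t·E[r] = -0.562734, running G = -2.203359
t=3: π = [0.3936, 0.2314, 0.3750], E[r] = -1.1621, γ^t·E[r] = -0.398604, running G = -2.601963
t=4: π = [0.3953, 0.2297, 0.3750], E[r] = -1.1655, γ^t·E[r] = -0.279843, running G = -2.881806
t=5: π = [0.3957, 0.2293, 0.3750], E[r] = -1.1664, γ^t·E[r] = -0.196034, running G = -3.077840
t=6: π = [0.3958, 0.2292, 0.3750], E[r] = -1.1666, γ^t·E[r] = -0.137249, running G = -3.215089
t=7: π = [0.3958, 0.2292, 0.3750], E[r] = -1.1666, γ^t·E[r] = -0.096079, running G = -3.311167
t=8: π = [0.3958, 0.2292, 0.3750], E[r] = -1.1667, γ^t·E[r] = -0.067256, running G = -3.378423

G = -3.3784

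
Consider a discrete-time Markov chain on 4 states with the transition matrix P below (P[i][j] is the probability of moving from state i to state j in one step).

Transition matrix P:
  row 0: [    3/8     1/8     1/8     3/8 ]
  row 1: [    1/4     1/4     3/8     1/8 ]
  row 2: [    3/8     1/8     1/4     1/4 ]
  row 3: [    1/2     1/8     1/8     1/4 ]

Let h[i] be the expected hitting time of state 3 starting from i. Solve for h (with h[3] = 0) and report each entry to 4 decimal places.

h = [3.1613, 4.1935, 3.6129, 0.0000]

First-step conditioning: h[3] = 0; for i ≠ 3, h[i] = 1 + Σ_k P[i][k]·h[k].
  h[0] = 1 + 3/8·h[0] + 1/8·h[1] + 1/8·h[2]
  h[1] = 1 + 1/4·h[0] + 1/4·h[1] + 3/8·h[2]
  h[2] = 1 + 3/8·h[0] + 1/8·h[1] + 1/4·h[2]
Solving the 3×3 linear system over states ≠ 3 gives exactly h = [98/31, 130/31, 112/31, 0] (h[3] = 0 is the target).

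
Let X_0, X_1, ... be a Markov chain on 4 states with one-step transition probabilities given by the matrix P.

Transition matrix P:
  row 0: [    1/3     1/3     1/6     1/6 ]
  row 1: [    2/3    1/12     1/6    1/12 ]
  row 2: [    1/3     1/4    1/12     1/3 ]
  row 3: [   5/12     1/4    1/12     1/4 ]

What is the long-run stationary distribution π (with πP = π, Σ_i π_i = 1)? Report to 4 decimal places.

π = [0.4304, 0.2450, 0.1396, 0.1849]

Balance equations π_j = Σ_i π_i·P[i][j]:
  π_0 = 1/3·π_0 + 2/3·π_1 + 1/3·π_2 + 5/12·π_3
  π_1 = 1/3·π_0 + 1/12·π_1 + 1/4·π_2 + 1/4·π_3
  π_2 = 1/6·π_0 + 1/6·π_1 + 1/12·π_2 + 1/12·π_3
  normalize: π_0 + π_1 + π_2 + π_3 = 1
Solving the linear system gives exactly π = [133/309, 530/2163, 302/2163, 400/2163].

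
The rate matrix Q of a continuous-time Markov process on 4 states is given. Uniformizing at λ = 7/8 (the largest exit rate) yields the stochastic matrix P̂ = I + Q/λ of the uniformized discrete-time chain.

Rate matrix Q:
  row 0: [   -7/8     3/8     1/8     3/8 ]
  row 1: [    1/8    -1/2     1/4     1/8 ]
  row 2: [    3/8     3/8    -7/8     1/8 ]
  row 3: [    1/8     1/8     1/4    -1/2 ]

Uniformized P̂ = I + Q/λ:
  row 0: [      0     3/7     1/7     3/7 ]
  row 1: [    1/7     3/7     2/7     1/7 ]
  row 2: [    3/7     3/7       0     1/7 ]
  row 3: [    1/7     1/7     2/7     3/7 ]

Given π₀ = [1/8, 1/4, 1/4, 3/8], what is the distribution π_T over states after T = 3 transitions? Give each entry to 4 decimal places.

t=0: π = [0.1250, 0.2500, 0.2500, 0.3750]
t=1: π = [0.1964, 0.3214, 0.1964, 0.2857]
t=2: π = [0.1709, 0.3469, 0.2015, 0.2806]
t=3: π = [0.1760, 0.3484, 0.2037, 0.2719]

π = [0.1760, 0.3484, 0.2037, 0.2719]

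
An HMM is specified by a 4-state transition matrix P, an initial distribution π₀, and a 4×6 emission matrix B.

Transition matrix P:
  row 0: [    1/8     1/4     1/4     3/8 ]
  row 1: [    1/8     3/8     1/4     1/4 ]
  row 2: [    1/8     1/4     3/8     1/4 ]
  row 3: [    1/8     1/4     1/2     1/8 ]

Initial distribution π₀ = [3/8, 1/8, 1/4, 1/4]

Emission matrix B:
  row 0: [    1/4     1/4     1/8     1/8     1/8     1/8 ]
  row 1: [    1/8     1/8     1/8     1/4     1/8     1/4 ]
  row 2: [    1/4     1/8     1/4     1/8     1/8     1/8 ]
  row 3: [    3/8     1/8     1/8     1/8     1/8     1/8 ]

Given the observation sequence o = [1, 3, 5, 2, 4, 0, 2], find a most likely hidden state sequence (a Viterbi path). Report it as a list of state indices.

path = [0, 1, 1, 2, 2, 3, 2]

t=0: δ = [9.375e-02, 1.562e-02, 3.125e-02, 3.125e-02]  (obs o_0=1)
t=1: δ = [1.465e-03, 5.859e-03, 2.930e-03, 4.395e-03]  ψ = [0, 0, 0, 0]  (obs o_1=3)
t=2: δ = [9.155e-05, 5.493e-04, 2.747e-04, 1.831e-04]  ψ = [1, 1, 3, 1]  (obs o_2=5)
t=3: δ = [8.583e-06, 2.575e-05, 3.433e-05, 1.717e-05]  ψ = [1, 1, 1, 1]  (obs o_3=2)
t=4: δ = [5.364e-07, 1.207e-06, 1.609e-06, 1.073e-06]  ψ = [2, 1, 2, 2]  (obs o_4=4)
t=5: δ = [5.029e-08, 5.658e-08, 1.509e-07, 1.509e-07]  ψ = [2, 1, 2, 2]  (obs o_5=0)
t=6: δ = [2.357e-09, 4.715e-09, 1.886e-08, 4.715e-09]  ψ = [2, 2, 3, 2]  (obs o_6=2)
backtrack: best end state = 2; path = [0, 1, 1, 2, 2, 3, 2]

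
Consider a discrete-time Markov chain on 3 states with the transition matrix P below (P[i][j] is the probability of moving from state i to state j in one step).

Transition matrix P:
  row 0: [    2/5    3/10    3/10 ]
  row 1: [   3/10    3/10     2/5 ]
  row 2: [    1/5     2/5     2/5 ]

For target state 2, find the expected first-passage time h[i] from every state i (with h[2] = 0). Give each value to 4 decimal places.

First-step conditioning: h[2] = 0; for i ≠ 2, h[i] = 1 + Σ_k P[i][k]·h[k].
  h[0] = 1 + 2/5·h[0] + 3/10·h[1]
  h[1] = 1 + 3/10·h[0] + 3/10·h[1]
Solving the 2×2 linear system over states ≠ 2 gives exactly h = [100/33, 30/11, 0] (h[2] = 0 is the target).

h = [3.0303, 2.7273, 0.0000]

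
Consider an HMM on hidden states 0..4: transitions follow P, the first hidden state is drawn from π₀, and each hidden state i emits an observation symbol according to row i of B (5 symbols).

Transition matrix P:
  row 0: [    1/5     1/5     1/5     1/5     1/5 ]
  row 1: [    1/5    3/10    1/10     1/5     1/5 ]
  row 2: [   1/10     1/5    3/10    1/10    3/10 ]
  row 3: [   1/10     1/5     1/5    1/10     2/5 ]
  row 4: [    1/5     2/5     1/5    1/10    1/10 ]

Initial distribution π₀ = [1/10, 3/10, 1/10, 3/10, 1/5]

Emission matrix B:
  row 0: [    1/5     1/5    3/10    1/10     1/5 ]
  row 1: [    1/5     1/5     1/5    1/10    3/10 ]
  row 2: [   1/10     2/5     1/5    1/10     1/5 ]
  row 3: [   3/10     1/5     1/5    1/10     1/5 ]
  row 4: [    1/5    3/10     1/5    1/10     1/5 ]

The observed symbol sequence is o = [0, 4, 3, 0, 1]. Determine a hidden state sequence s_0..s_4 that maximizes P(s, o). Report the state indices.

path = [3, 4, 1, 3, 4]

t=0: δ = [2.000e-02, 6.000e-02, 1.000e-02, 9.000e-02, 4.000e-02]  (obs o_0=0)
t=1: δ = [2.400e-03, 5.400e-03, 3.600e-03, 2.400e-03, 7.200e-03]  ψ = [1, 1, 3, 1, 3]  (obs o_1=4)
t=2: δ = [1.440e-04, 2.880e-04, 1.440e-04, 1.080e-04, 1.080e-04]  ψ = [4, 4, 4, 1, 1]  (obs o_2=3)
t=3: δ = [1.152e-05, 1.728e-05, 4.320e-06, 1.728e-05, 1.152e-05]  ψ = [1, 1, 2, 1, 1]  (obs o_3=0)
t=4: δ = [6.912e-07, 1.037e-06, 1.382e-06, 6.912e-07, 2.074e-06]  ψ = [1, 1, 3, 1, 3]  (obs o_4=1)
backtrack: best end state = 4; path = [3, 4, 1, 3, 4]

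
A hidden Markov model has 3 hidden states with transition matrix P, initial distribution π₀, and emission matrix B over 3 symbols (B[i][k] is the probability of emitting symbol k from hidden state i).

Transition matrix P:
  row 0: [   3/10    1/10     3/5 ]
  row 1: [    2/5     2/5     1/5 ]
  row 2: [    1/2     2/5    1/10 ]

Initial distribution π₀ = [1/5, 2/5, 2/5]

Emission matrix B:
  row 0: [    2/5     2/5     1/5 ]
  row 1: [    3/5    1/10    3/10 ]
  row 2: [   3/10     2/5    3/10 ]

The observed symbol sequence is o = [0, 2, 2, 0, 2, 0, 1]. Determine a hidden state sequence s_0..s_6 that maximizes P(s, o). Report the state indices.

t=0: δ = [8.000e-02, 2.400e-01, 1.200e-01]  (obs o_0=0)
t=1: δ = [1.920e-02, 2.880e-02, 1.440e-02]  ψ = [1, 1, 0]  (obs o_1=2)
t=2: δ = [2.304e-03, 3.456e-03, 3.456e-03]  ψ = [1, 1, 0]  (obs o_2=2)
t=3: δ = [6.912e-04, 8.294e-04, 4.147e-04]  ψ = [2, 1, 0]  (obs o_3=0)
t=4: δ = [6.636e-05, 9.953e-05, 1.244e-04]  ψ = [1, 1, 0]  (obs o_4=2)
t=5: δ = [2.488e-05, 2.986e-05, 1.194e-05]  ψ = [2, 2, 0]  (obs o_5=0)
t=6: δ = [4.778e-06, 1.194e-06, 5.972e-06]  ψ = [1, 1, 0]  (obs o_6=1)
backtrack: best end state = 2; path = [1, 0, 2, 0, 2, 0, 2]

path = [1, 0, 2, 0, 2, 0, 2]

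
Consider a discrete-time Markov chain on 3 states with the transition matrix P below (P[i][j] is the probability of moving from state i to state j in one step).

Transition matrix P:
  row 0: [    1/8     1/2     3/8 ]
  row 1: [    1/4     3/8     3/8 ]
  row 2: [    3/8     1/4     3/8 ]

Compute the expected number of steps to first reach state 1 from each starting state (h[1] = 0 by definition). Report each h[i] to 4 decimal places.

h = [2.4615, 0.0000, 3.0769]

First-step conditioning: h[1] = 0; for i ≠ 1, h[i] = 1 + Σ_k P[i][k]·h[k].
  h[0] = 1 + 1/8·h[0] + 3/8·h[2]
  h[2] = 1 + 3/8·h[0] + 3/8·h[2]
Solving the 2×2 linear system over states ≠ 1 gives exactly h = [32/13, 0, 40/13] (h[1] = 0 is the target).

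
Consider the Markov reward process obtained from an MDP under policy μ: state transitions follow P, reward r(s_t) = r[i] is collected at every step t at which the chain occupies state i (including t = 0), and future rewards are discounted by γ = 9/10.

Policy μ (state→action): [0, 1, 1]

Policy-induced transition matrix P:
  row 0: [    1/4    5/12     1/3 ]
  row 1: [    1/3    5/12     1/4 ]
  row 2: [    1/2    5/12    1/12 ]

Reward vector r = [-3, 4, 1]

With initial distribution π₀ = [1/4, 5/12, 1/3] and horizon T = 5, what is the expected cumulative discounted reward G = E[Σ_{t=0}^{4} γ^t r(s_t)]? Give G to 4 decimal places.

t=0: π = [0.2500, 0.4167, 0.3333], E[r] = 1.2500, γ^t·E[r] = 1.250000, running G = 1.250000
t=1: π = [0.3681, 0.4167, 0.2153], E[r] = 0.7778, γ^t·E[r] = 0.700000, running G = 1.950000
t=2: π = [0.3385, 0.4167, 0.2448], E[r] = 0.8958, γ^t·E[r] = 0.725625, running G = 2.675625
t=3: π = [0.3459, 0.4167, 0.2374], E[r] = 0.8663, γ^t·E[r] = 0.631547, running G = 3.307172
t=4: π = [0.3441, 0.4167, 0.2393], E[r] = 0.8737, γ^t·E[r] = 0.573233, running G = 3.880405

G = 3.8804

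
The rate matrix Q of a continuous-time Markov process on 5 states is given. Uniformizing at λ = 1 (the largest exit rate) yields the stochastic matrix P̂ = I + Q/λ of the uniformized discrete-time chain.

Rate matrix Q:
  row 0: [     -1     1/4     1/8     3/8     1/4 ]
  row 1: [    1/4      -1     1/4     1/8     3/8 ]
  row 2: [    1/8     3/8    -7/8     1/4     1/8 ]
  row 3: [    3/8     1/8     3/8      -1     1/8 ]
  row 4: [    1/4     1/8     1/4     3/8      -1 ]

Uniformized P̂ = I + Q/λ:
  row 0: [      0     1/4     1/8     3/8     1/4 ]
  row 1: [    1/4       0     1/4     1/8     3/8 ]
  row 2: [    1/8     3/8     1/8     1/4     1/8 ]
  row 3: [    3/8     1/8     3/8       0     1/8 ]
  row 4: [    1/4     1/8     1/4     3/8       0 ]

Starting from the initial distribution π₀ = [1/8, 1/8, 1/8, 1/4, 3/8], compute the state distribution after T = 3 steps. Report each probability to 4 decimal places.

t=0: π = [0.1250, 0.1250, 0.1250, 0.2500, 0.3750]
t=1: π = [0.2344, 0.1563, 0.2500, 0.2344, 0.1250]
t=2: π = [0.1895, 0.1973, 0.2188, 0.2168, 0.1777]
t=3: π = [0.2024, 0.1787, 0.2261, 0.2170, 0.1758]

π = [0.2024, 0.1787, 0.2261, 0.2170, 0.1758]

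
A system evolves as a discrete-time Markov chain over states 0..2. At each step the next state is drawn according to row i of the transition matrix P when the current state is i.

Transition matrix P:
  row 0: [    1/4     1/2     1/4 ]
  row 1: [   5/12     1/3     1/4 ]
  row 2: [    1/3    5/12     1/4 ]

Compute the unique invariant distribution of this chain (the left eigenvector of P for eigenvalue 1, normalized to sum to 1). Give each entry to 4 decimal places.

Balance equations π_j = Σ_i π_i·P[i][j]:
  π_0 = 1/4·π_0 + 5/12·π_1 + 1/3·π_2
  π_1 = 1/2·π_0 + 1/3·π_1 + 5/12·π_2
  normalize: π_0 + π_1 + π_2 = 1
Solving the linear system gives exactly π = [19/56, 23/56, 1/4].

π = [0.3393, 0.4107, 0.2500]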